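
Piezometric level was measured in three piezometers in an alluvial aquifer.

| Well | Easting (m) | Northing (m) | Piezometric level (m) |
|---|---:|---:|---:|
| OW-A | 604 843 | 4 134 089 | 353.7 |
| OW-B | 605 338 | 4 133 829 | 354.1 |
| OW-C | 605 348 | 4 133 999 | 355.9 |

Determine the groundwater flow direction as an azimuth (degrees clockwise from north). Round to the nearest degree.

211°

Taking OW-A as reference: OW-B−OW-A = (495, -260, +0.4); OW-C−OW-A = (505, -90, +2.2).
Determinant of the coordinate differences = 495·(-90) − 505·(-260) = 86750.
∂h/∂x = [(+0.4)·(-90) − (+2.2)·(-260)] / 86750 = +0.006179
∂h/∂y = [495·(+2.2) − 505·(+0.4)] / 86750 = +0.01022
Flow direction (−∇h) has components (-0.006179 E, -0.01022 N).
Azimuth = atan2(E, N) = atan2(-0.006179, -0.01022) = 211.1° ≈ 211°.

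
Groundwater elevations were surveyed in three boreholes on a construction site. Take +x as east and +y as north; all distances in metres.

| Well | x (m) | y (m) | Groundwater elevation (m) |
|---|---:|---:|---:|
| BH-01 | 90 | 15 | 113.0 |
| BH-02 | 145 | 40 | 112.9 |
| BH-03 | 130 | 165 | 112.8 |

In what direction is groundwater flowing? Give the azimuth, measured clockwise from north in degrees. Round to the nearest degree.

055°

Three-point gradient (reference BH-01): Δ to BH-02 = (55, 25, -0.1), Δ to BH-03 = (40, 150, -0.2).
∂h/∂x = -0.001379, ∂h/∂y = -0.0009655 (det = 7250).
Flow direction (−∇h) has components (+0.001379 E, +0.0009655 N).
Azimuth = atan2(E, N) = atan2(+0.001379, +0.0009655) = 55.0° ≈ 055°.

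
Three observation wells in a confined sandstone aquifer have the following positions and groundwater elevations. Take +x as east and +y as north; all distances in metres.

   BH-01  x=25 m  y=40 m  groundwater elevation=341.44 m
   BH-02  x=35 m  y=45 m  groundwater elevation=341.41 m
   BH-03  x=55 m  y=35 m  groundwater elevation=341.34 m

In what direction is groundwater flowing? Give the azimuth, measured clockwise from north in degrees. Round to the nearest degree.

099°

Taking BH-01 as reference: BH-02−BH-01 = (10, 5, -0.03); BH-03−BH-01 = (30, -5, -0.10).
Solve a·Δx + b·Δy = Δh: det = 10·(-5) − 30·5 = -200.
∂h/∂x = [(-0.03)·(-5) − (-0.10)·5] / -200 = -0.003250
∂h/∂y = [10·(-0.10) − 30·(-0.03)] / -200 = +0.0005000
Flow direction (−∇h) has components (+0.003250 E, -0.0005000 N).
Azimuth = atan2(E, N) = atan2(+0.003250, -0.0005000) = 98.7° ≈ 099°.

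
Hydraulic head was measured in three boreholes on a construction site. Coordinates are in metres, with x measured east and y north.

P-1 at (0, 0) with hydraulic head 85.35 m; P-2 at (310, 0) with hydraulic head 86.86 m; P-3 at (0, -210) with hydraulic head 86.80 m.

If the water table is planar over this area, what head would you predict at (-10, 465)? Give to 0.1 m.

82.1 m

∂h/∂x = (86.86 − 85.35) / (310 − 0) = +0.004871
∂h/∂y = (86.80 − 85.35) / (-210 − 0) = -0.006905
h(-10, 465) = 85.35 + (+0.004871)·(-10) + (-0.006905)·(465) = 85.35 -0.049 -3.211 = 82.091 m.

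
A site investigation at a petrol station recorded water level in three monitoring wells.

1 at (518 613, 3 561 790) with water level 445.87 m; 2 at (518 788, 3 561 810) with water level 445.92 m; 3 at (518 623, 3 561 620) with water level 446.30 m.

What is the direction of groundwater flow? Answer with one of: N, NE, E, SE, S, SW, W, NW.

N

With h = a·x + b·y + c and 1 as origin, the differences give:
  175·a + 20·b = +0.05
  10·a + (-170)·b = +0.43
Eliminate b (×(-170) and ×20, subtract): -29950·a = -17.100 → a = ∂h/∂x = +0.0005710
Back-substitute: b = ∂h/∂y = -0.002496.
Flow = −∇h = (-0.0005710 east, +0.002496 north), which points north.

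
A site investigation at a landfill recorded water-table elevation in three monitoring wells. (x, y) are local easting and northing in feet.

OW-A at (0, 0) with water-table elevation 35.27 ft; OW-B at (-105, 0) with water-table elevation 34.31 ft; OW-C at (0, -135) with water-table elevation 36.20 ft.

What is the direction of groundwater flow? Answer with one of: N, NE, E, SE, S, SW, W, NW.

NW

∂h/∂x = (34.31 − 35.27) / (-105 − 0) = +0.009143
∂h/∂y = (36.20 − 35.27) / (-135 − 0) = -0.006889
Flow = −∇h = (-0.009143 east, +0.006889 north), which points northwest.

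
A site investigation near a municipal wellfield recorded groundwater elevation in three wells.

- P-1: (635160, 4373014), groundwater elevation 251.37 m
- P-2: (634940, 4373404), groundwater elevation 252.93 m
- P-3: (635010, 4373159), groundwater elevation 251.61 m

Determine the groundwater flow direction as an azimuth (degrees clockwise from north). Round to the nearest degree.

With h = a·x + b·y + c and P-1 as origin, the differences give:
  (-220)·a + 390·b = +1.56
  (-150)·a + 145·b = +0.24
Eliminate b (×145 and ×390, subtract): 26600·a = 132.600 → a = ∂h/∂x = +0.004985
Back-substitute: b = ∂h/∂y = +0.006812.
Flow direction (−∇h) has components (-0.004985 E, -0.006812 N).
Azimuth = atan2(E, N) = atan2(-0.004985, -0.006812) = 216.2° ≈ 216°.

216°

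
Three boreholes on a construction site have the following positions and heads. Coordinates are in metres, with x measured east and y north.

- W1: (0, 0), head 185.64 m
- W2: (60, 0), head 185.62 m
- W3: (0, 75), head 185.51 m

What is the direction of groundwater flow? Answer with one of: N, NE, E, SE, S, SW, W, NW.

∂h/∂x = (185.62 − 185.64) / (60 − 0) = -0.0003333
∂h/∂y = (185.51 − 185.64) / (75 − 0) = -0.001733
Flow = −∇h = (+0.0003333 east, +0.001733 north), which points north.

N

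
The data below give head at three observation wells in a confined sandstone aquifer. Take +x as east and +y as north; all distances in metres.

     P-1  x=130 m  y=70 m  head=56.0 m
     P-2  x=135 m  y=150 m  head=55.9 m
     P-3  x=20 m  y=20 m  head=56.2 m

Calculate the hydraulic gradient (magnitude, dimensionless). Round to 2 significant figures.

Taking P-1 as reference: P-2−P-1 = (5, 80, -0.1); P-3−P-1 = (-110, -50, +0.2).
Solve a·Δx + b·Δy = Δh: det = 5·(-50) − (-110)·80 = 8550.
∂h/∂x = [(-0.1)·(-50) − (+0.2)·80] / 8550 = -0.001287
∂h/∂y = [5·(+0.2) − (-110)·(-0.1)] / 8550 = -0.001170
|∇h| = √(-0.001287² + -0.001170²) = 0.001739

0.0017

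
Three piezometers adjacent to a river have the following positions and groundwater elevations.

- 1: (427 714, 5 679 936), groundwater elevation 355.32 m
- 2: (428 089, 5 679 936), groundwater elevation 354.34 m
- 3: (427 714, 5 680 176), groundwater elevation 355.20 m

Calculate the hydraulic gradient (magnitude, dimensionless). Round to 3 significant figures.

0.00266

∂h/∂x = (354.34 − 355.32) / (428089 − 427714) = -0.002613
∂h/∂y = (355.20 − 355.32) / (5680176 − 5679936) = -0.0005000
|∇h| = √(-0.002613² + -0.0005000²) = 0.00266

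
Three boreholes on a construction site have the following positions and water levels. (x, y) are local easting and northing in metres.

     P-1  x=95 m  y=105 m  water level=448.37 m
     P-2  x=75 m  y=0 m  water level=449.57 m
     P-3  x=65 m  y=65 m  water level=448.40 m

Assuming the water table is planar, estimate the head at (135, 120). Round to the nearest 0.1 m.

Taking P-1 as reference: P-2−P-1 = (-20, -105, +1.20); P-3−P-1 = (-30, -40, +0.03).
Determinant of the coordinate differences = (-20)·(-40) − (-30)·(-105) = -2350.
∂h/∂x = [(+1.20)·(-40) − (+0.03)·(-105)] / -2350 = +0.01909
∂h/∂y = [(-20)·(+0.03) − (-30)·(+1.20)] / -2350 = -0.01506
h(135, 120) = 448.37 + (+0.01909)·(40) + (-0.01506)·(15) = 448.37 +0.763 -0.226 = 448.907 m.

448.9 m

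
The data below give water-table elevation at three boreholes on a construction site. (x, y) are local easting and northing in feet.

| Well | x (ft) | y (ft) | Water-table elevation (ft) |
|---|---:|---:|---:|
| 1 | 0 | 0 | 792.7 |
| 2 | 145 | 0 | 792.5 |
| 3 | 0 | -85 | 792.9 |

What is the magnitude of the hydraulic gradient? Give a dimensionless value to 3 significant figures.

∂h/∂x = (792.5 − 792.7) / (145 − 0) = -0.001379
∂h/∂y = (792.9 − 792.7) / (-85 − 0) = -0.002353
|∇h| = √(-0.001379² + -0.002353²) = 0.002727

0.00273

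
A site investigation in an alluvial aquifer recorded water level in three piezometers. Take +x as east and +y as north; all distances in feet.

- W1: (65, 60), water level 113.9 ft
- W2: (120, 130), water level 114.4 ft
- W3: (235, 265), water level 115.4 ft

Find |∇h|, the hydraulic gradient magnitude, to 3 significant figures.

With h = a·x + b·y + c and W1 as origin, the differences give:
  55·a + 70·b = +0.5
  170·a + 205·b = +1.5
Eliminate b (×205 and ×70, subtract): -625·a = -2.50 → a = ∂h/∂x = +0.004000
Back-substitute: b = ∂h/∂y = +0.004000.
|∇h| = √(0.004000² + 0.004000²) = 0.005657

0.00566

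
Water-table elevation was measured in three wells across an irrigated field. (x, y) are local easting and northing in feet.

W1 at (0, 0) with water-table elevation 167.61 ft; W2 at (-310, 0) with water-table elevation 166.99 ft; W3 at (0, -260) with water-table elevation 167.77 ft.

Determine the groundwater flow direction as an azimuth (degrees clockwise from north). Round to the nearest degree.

287°

∂h/∂x = (166.99 − 167.61) / (-310 − 0) = +0.002000
∂h/∂y = (167.77 − 167.61) / (-260 − 0) = -0.0006154
Flow direction (−∇h) has components (-0.002000 E, +0.0006154 N).
Azimuth = atan2(E, N) = atan2(-0.002000, +0.0006154) = 287.1° ≈ 287°.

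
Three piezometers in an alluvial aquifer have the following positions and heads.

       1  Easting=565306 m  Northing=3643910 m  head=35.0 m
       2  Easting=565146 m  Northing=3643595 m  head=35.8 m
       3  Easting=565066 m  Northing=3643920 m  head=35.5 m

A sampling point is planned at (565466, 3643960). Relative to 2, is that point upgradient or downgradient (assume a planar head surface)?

downgradient

Differences from 1: to 2 (Δx, Δy, Δh) = (-160, -315, +0.8); to 3 = (-240, 10, +0.5).
Solve a·Δx + b·Δy = Δh: det = (-160)·10 − (-240)·(-315) = -77200.
∂h/∂x = [(+0.8)·10 − (+0.5)·(-315)] / -77200 = -0.002144
∂h/∂y = [(-160)·(+0.5) − (-240)·(+0.8)] / -77200 = -0.001451
Head at (565466, 3643960) = 35.0 + (-0.002144)·(160) + (-0.001451)·(50) = 34.58 m.
That is lower than the 35.8 m at 2, so the point is downgradient.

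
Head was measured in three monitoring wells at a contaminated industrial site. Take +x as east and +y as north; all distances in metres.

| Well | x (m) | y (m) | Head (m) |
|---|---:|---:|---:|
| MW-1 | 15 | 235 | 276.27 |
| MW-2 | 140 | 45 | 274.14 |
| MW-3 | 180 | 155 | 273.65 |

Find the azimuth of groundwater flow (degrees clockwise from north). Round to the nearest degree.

094°

Differences from MW-1: to MW-2 (Δx, Δy, Δh) = (125, -190, -2.13); to MW-3 = (165, -80, -2.62).
Determinant of the coordinate differences = 125·(-80) − 165·(-190) = 21350.
∂h/∂x = [(-2.13)·(-80) − (-2.62)·(-190)] / 21350 = -0.01533
∂h/∂y = [125·(-2.62) − 165·(-2.13)] / 21350 = +0.001122
Flow direction (−∇h) has components (+0.01533 E, -0.001122 N).
Azimuth = atan2(E, N) = atan2(+0.01533, -0.001122) = 94.2° ≈ 094°.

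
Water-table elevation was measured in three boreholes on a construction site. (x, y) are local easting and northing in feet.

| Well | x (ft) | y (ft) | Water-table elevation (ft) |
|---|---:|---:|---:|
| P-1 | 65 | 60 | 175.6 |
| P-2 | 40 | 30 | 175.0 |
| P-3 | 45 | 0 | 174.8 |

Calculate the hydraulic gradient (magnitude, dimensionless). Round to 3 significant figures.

0.0160

With h = a·x + b·y + c and P-1 as origin, the differences give:
  (-25)·a + (-30)·b = -0.6
  (-20)·a + (-60)·b = -0.8
Eliminate b (×(-60) and ×(-30), subtract): 900·a = 12.00 → a = ∂h/∂x = +0.01333
Back-substitute: b = ∂h/∂y = +0.008889.
|∇h| = √(0.01333² + 0.008889²) = 0.01602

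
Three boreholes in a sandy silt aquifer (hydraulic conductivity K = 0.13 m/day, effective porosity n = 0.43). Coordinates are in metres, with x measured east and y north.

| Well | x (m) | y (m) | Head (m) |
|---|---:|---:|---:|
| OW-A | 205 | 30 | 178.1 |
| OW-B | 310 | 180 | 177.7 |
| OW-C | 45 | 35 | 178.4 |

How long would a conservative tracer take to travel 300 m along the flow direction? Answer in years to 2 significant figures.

With h = a·x + b·y + c and OW-A as origin, the differences give:
  105·a + 150·b = -0.4
  (-160)·a + 5·b = +0.3
Eliminate b (×5 and ×150, subtract): 24525·a = -47.00 → a = ∂h/∂x = -0.001916
Back-substitute: b = ∂h/∂y = -0.001325.
|∇h| = √(-0.001916² + -0.001325²) = 0.00233
Seepage velocity v = K·i/n = 0.13 × 0.00233 / 0.43 = 0.0007044 m/day.
t = 300 / 0.0007044 = 4.259e+05 days = 1.17e+03 years.

1200 years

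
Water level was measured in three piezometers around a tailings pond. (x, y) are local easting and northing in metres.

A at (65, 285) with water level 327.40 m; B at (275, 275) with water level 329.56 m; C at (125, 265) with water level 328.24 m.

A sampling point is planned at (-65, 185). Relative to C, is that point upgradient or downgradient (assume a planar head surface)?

With h = a·x + b·y + c and A as origin, the differences give:
  210·a + (-10)·b = +2.16
  60·a + (-20)·b = +0.84
Eliminate b (×(-20) and ×(-10), subtract): -3600·a = -34.800 → a = ∂h/∂x = +0.009667
Back-substitute: b = ∂h/∂y = -0.01300.
Head at (-65, 185) = 327.40 + (+0.009667)·(-130) + (-0.01300)·(-100) = 327.44 m.
That is lower than the 328.24 m at C, so the point is downgradient.

downgradient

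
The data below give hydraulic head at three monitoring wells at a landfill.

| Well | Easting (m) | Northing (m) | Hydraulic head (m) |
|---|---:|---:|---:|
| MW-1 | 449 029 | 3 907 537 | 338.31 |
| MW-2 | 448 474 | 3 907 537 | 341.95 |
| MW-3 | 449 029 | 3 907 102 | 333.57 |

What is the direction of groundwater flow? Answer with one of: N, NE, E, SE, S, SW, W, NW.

∂h/∂x = (341.95 − 338.31) / (448474 − 449029) = -0.006559
∂h/∂y = (333.57 − 338.31) / (3907102 − 3907537) = +0.01090
Flow = −∇h = (+0.006559 east, -0.01090 north), which points southeast.

SE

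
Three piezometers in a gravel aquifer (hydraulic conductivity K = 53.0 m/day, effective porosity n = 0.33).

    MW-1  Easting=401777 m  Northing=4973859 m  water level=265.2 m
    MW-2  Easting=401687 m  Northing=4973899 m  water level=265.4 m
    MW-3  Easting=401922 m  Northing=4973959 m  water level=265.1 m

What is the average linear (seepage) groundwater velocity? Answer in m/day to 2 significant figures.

0.34 m/day

Three-point gradient (reference MW-1): Δ to MW-2 = (-90, 40, +0.2), Δ to MW-3 = (145, 100, -0.1).
∂h/∂x = -0.001622, ∂h/∂y = +0.001351 (det = -14800).
|∇h| = √(-0.001622² + 0.001351²) = 0.002111
Seepage velocity v = K·i/n = 53.0 × 0.002111 / 0.33 = 0.339 m/day.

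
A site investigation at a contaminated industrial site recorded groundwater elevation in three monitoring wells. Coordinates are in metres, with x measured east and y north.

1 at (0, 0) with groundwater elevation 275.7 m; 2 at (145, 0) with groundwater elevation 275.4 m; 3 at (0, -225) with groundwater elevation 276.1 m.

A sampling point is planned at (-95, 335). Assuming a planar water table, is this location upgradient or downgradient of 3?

downgradient

∂h/∂x = (275.4 − 275.7) / (145 − 0) = -0.002069
∂h/∂y = (276.1 − 275.7) / (-225 − 0) = -0.001778
Head at (-95, 335) = 275.7 + (-0.002069)·(-95) + (-0.001778)·(335) = 275.30 m.
That is lower than the 276.1 m at 3, so the point is downgradient.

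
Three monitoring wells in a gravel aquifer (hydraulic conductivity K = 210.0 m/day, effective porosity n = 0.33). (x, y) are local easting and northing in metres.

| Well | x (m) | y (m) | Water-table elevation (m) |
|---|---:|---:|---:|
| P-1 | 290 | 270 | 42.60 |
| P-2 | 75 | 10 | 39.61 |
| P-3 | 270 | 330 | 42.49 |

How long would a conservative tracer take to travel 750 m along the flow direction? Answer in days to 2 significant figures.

Taking P-1 as reference: P-2−P-1 = (-215, -260, -2.99); P-3−P-1 = (-20, 60, -0.11).
Solve a·Δx + b·Δy = Δh: det = (-215)·60 − (-20)·(-260) = -18100.
∂h/∂x = [(-2.99)·60 − (-0.11)·(-260)] / -18100 = +0.01149
∂h/∂y = [(-215)·(-0.11) − (-20)·(-2.99)] / -18100 = +0.001997
|∇h| = √(0.01149² + 0.001997²) = 0.01166
Seepage velocity v = K·i/n = 210.0 × 0.01166 / 0.33 = 7.42 m/day.
t = 750 / 7.42 = 101.1 days.

100 days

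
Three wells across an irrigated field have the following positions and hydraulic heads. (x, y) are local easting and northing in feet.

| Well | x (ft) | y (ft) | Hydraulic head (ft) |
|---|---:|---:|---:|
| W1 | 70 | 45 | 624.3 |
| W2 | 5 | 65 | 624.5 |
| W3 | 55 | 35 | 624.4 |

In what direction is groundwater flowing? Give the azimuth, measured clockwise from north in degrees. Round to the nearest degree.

With h = a·x + b·y + c and W1 as origin, the differences give:
  (-65)·a + 20·b = +0.2
  (-15)·a + (-10)·b = +0.1
Eliminate b (×(-10) and ×20, subtract): 950·a = -4.00 → a = ∂h/∂x = -0.004211
Back-substitute: b = ∂h/∂y = -0.003684.
Flow direction (−∇h) has components (+0.004211 E, +0.003684 N).
Azimuth = atan2(E, N) = atan2(+0.004211, +0.003684) = 48.8° ≈ 049°.

049°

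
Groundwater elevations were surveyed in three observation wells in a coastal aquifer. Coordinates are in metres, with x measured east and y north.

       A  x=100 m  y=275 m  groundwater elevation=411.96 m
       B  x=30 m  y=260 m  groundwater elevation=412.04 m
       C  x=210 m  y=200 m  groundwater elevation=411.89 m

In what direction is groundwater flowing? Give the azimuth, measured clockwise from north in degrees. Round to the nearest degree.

061°

Taking A as reference: B−A = (-70, -15, +0.08); C−A = (110, -75, -0.07).
Solve a·Δx + b·Δy = Δh: det = (-70)·(-75) − 110·(-15) = 6900.
∂h/∂x = [(+0.08)·(-75) − (-0.07)·(-15)] / 6900 = -0.001022
∂h/∂y = [(-70)·(-0.07) − 110·(+0.08)] / 6900 = -0.0005652
Flow direction (−∇h) has components (+0.001022 E, +0.0005652 N).
Azimuth = atan2(E, N) = atan2(+0.001022, +0.0005652) = 61.0° ≈ 061°.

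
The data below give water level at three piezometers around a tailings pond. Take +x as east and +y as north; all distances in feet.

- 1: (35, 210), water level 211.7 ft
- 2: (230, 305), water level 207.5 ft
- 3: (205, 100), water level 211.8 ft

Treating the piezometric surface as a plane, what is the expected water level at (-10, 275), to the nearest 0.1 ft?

211.0 ft

Three-point gradient (reference 1): Δ to 2 = (195, 95, -4.2), Δ to 3 = (170, -110, +0.1).
∂h/∂x = -0.01203, ∂h/∂y = -0.01951 (det = -37600).
h(-10, 275) = 211.7 + (-0.01203)·(-45) + (-0.01951)·(65) = 211.7 +0.542 -1.268 = 210.974 ft.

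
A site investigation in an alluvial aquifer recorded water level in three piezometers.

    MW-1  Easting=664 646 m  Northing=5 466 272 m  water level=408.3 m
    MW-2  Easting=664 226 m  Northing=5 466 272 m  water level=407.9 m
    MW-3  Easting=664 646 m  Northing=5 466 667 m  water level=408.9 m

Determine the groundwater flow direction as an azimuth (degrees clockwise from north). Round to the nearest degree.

212°

∂h/∂x = (407.9 − 408.3) / (664226 − 664646) = +0.0009524
∂h/∂y = (408.9 − 408.3) / (5466667 − 5466272) = +0.001519
Flow direction (−∇h) has components (-0.0009524 E, -0.001519 N).
Azimuth = atan2(E, N) = atan2(-0.0009524, -0.001519) = 212.1° ≈ 212°.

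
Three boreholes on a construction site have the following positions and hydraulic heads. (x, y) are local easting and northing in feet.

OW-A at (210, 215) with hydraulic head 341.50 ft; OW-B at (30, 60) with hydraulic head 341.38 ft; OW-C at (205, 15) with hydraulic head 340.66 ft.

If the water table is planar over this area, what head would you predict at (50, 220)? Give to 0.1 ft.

Differences from OW-A: to OW-B (Δx, Δy, Δh) = (-180, -155, -0.12); to OW-C = (-5, -200, -0.84).
Solve a·Δx + b·Δy = Δh: det = (-180)·(-200) − (-5)·(-155) = 35225.
∂h/∂x = [(-0.12)·(-200) − (-0.84)·(-155)] / 35225 = -0.003015
∂h/∂y = [(-180)·(-0.84) − (-5)·(-0.12)] / 35225 = +0.004275
h(50, 220) = 341.50 + (-0.003015)·(-160) + (+0.004275)·(5) = 341.50 +0.482 +0.021 = 342.004 ft.

342.0 ft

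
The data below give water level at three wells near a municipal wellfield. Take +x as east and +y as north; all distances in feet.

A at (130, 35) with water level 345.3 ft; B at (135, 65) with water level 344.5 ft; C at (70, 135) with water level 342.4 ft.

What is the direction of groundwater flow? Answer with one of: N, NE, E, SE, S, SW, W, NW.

Taking A as reference: B−A = (5, 30, -0.8); C−A = (-60, 100, -2.9).
Solve a·Δx + b·Δy = Δh: det = 5·100 − (-60)·30 = 2300.
∂h/∂x = [(-0.8)·100 − (-2.9)·30] / 2300 = +0.003043
∂h/∂y = [5·(-2.9) − (-60)·(-0.8)] / 2300 = -0.02717
Flow = −∇h = (-0.003043 east, +0.02717 north), which points north.

N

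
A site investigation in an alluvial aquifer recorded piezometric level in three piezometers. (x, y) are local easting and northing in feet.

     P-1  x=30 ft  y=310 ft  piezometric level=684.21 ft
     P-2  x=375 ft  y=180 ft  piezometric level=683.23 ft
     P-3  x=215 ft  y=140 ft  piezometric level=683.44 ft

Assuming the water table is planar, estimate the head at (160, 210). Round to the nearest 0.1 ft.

Taking P-1 as reference: P-2−P-1 = (345, -130, -0.98); P-3−P-1 = (185, -170, -0.77).
Determinant of the coordinate differences = 345·(-170) − 185·(-130) = -34600.
∂h/∂x = [(-0.98)·(-170) − (-0.77)·(-130)] / -34600 = -0.001922
∂h/∂y = [345·(-0.77) − 185·(-0.98)] / -34600 = +0.002438
h(160, 210) = 684.21 + (-0.001922)·(130) + (+0.002438)·(-100) = 684.21 -0.250 -0.244 = 683.716 ft.

683.7 ft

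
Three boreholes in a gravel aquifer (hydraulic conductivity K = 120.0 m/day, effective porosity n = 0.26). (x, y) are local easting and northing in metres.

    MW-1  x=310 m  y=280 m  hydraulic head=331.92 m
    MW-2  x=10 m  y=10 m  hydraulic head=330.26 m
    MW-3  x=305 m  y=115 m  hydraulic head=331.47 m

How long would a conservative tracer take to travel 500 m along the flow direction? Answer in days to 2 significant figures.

260 days

Differences from MW-1: to MW-2 (Δx, Δy, Δh) = (-300, -270, -1.66); to MW-3 = (-5, -165, -0.45).
Determinant of the coordinate differences = (-300)·(-165) − (-5)·(-270) = 48150.
∂h/∂x = [(-1.66)·(-165) − (-0.45)·(-270)] / 48150 = +0.003165
∂h/∂y = [(-300)·(-0.45) − (-5)·(-1.66)] / 48150 = +0.002631
|∇h| = √(0.003165² + 0.002631²) = 0.004116
Seepage velocity v = K·i/n = 120.0 × 0.004116 / 0.26 = 1.9 m/day.
t = 500 / 1.9 = 263.2 days.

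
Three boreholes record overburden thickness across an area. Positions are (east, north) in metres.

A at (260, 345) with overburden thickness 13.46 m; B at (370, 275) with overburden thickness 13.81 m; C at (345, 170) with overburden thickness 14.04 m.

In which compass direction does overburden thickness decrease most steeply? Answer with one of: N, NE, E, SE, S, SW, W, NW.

Taking A as reference: B−A = (110, -70, +0.35); C−A = (85, -175, +0.58).
Determinant of the coordinate differences = 110·(-175) − 85·(-70) = -13300.
∂d/∂x = [(+0.35)·(-175) − (+0.58)·(-70)] / -13300 = +0.001553
∂d/∂y = [110·(+0.58) − 85·(+0.35)] / -13300 = -0.002560
Steepest decrease is along −∇f = (-0.001553 E, +0.002560 N) → northwest.

NW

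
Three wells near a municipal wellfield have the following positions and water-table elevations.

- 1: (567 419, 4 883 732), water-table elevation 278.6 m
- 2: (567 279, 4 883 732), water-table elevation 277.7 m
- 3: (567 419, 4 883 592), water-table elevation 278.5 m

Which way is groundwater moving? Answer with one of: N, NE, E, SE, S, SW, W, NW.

∂h/∂x = (277.7 − 278.6) / (567279 − 567419) = +0.006429
∂h/∂y = (278.5 − 278.6) / (4883592 − 4883732) = +0.0007143
Flow = −∇h = (-0.006429 east, -0.0007143 north), which points west.

W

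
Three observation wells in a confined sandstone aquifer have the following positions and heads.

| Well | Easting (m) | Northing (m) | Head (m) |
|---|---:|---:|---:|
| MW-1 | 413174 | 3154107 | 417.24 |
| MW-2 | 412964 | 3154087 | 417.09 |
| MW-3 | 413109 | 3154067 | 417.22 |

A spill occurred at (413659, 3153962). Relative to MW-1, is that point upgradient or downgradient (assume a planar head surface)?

upgradient

Differences from MW-1: to MW-2 (Δx, Δy, Δh) = (-210, -20, -0.15); to MW-3 = (-65, -40, -0.02).
Determinant of the coordinate differences = (-210)·(-40) − (-65)·(-20) = 7100.
∂h/∂x = [(-0.15)·(-40) − (-0.02)·(-20)] / 7100 = +0.0007887
∂h/∂y = [(-210)·(-0.02) − (-65)·(-0.15)] / 7100 = -0.0007817
Head at (413659, 3153962) = 417.24 + (+0.0007887)·(485) + (-0.0007817)·(-145) = 417.74 m.
That is higher than the 417.24 m at MW-1, so the point is upgradient.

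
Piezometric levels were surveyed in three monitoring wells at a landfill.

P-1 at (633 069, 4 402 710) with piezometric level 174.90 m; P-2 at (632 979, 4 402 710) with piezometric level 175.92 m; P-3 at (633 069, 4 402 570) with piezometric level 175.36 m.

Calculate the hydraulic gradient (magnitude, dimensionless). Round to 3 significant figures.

0.0118

∂h/∂x = (175.92 − 174.90) / (632979 − 633069) = -0.01133
∂h/∂y = (175.36 − 174.90) / (4402570 − 4402710) = -0.003286
|∇h| = √(-0.01133² + -0.003286²) = 0.0118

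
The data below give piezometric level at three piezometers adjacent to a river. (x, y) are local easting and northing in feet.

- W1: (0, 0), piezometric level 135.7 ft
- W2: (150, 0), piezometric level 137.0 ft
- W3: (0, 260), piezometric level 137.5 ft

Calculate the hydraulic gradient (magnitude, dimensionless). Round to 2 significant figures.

0.011

∂h/∂x = (137.0 − 135.7) / (150 − 0) = +0.008667
∂h/∂y = (137.5 − 135.7) / (260 − 0) = +0.006923
|∇h| = √(0.008667² + 0.006923²) = 0.01109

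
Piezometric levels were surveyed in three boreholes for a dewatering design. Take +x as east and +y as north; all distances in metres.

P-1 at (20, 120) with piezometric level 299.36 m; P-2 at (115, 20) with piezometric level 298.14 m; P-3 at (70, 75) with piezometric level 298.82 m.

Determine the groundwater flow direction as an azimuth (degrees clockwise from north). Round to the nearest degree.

Taking P-1 as reference: P-2−P-1 = (95, -100, -1.22); P-3−P-1 = (50, -45, -0.54).
Determinant of the coordinate differences = 95·(-45) − 50·(-100) = 725.
∂h/∂x = [(-1.22)·(-45) − (-0.54)·(-100)] / 725 = +0.001241
∂h/∂y = [95·(-0.54) − 50·(-1.22)] / 725 = +0.01338
Flow direction (−∇h) has components (-0.001241 E, -0.01338 N).
Azimuth = atan2(E, N) = atan2(-0.001241, -0.01338) = 185.3° ≈ 185°.

185°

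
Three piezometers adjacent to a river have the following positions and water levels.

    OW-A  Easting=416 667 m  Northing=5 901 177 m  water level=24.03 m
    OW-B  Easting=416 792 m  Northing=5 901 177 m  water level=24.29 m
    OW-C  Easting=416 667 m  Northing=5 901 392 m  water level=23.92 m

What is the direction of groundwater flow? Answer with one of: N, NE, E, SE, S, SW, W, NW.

∂h/∂x = (24.29 − 24.03) / (416792 − 416667) = +0.002080
∂h/∂y = (23.92 − 24.03) / (5901392 − 5901177) = -0.0005116
Flow = −∇h = (-0.002080 east, +0.0005116 north), which points west.

W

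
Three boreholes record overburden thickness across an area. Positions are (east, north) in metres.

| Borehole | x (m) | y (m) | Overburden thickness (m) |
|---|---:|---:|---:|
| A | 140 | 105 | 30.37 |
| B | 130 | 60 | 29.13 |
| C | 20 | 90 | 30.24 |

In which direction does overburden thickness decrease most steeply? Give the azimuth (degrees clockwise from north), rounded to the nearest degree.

175°

Differences from A: to B (Δx, Δy, Δh) = (-10, -45, -1.24); to C = (-120, -15, -0.13).
Solve a·Δx + b·Δy = Δd: det = (-10)·(-15) − (-120)·(-45) = -5250.
∂d/∂x = [(-1.24)·(-15) − (-0.13)·(-45)] / -5250 = -0.002429
∂d/∂y = [(-10)·(-0.13) − (-120)·(-1.24)] / -5250 = +0.02810
Steepest decrease is along −∇f: components (+0.002429 E, -0.02810 N).
Azimuth = atan2(+0.002429, -0.02810) = 175.1° ≈ 175°.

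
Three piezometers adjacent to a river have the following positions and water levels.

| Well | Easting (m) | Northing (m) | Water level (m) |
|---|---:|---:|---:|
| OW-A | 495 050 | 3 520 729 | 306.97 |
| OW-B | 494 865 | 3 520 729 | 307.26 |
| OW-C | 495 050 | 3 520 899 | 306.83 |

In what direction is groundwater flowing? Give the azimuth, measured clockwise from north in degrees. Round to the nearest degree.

062°

∂h/∂x = (307.26 − 306.97) / (494865 − 495050) = -0.001568
∂h/∂y = (306.83 − 306.97) / (3520899 − 3520729) = -0.0008235
Flow direction (−∇h) has components (+0.001568 E, +0.0008235 N).
Azimuth = atan2(E, N) = atan2(+0.001568, +0.0008235) = 62.3° ≈ 062°.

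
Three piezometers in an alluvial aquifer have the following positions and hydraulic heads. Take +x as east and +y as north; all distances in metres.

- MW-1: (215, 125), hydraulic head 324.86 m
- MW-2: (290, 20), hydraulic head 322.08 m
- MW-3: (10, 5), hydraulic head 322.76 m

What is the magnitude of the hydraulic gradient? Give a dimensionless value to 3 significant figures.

With h = a·x + b·y + c and MW-1 as origin, the differences give:
  75·a + (-105)·b = -2.78
  (-205)·a + (-120)·b = -2.10
Eliminate b (×(-120) and ×(-105), subtract): -30525·a = 113.100 → a = ∂h/∂x = -0.003705
Back-substitute: b = ∂h/∂y = +0.02383.
|∇h| = √(-0.003705² + 0.02383²) = 0.02412

0.0241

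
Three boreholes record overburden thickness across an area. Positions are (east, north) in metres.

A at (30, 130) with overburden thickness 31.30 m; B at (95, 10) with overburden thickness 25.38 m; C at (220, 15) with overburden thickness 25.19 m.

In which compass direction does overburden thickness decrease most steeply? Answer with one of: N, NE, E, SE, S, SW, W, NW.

S

Taking A as reference: B−A = (65, -120, -5.92); C−A = (190, -115, -6.11).
Determinant of the coordinate differences = 65·(-115) − 190·(-120) = 15325.
∂d/∂x = [(-5.92)·(-115) − (-6.11)·(-120)] / 15325 = -0.003419
∂d/∂y = [65·(-6.11) − 190·(-5.92)] / 15325 = +0.04748
Steepest decrease is along −∇f = (+0.003419 E, -0.04748 N) → south.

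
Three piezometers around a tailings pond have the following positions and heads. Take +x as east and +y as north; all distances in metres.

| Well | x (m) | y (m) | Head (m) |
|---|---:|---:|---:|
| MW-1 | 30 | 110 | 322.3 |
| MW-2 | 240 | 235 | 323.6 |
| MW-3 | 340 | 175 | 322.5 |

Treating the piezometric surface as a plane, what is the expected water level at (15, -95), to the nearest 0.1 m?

Three-point gradient (reference MW-1): Δ to MW-2 = (210, 125, +1.3), Δ to MW-3 = (310, 65, +0.2).
∂h/∂x = -0.002371, ∂h/∂y = +0.01438 (det = -25100).
h(15, -95) = 322.3 + (-0.002371)·(-15) + (+0.01438)·(-205) = 322.3 +0.036 -2.948 = 319.387 m.

319.4 m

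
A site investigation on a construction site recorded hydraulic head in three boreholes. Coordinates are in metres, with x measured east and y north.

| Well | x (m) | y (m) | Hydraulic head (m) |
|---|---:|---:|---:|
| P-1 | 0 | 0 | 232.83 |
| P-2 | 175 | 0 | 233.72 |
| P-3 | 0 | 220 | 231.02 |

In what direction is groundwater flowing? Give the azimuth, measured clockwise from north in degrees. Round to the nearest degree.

328°

∂h/∂x = (233.72 − 232.83) / (175 − 0) = +0.005086
∂h/∂y = (231.02 − 232.83) / (220 − 0) = -0.008227
Flow direction (−∇h) has components (-0.005086 E, +0.008227 N).
Azimuth = atan2(E, N) = atan2(-0.005086, +0.008227) = 328.3° ≈ 328°.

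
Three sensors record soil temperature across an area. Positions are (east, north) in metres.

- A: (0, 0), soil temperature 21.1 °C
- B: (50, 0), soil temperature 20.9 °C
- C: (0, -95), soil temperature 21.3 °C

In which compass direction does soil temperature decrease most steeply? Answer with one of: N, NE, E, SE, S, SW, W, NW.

NE

∂T/∂x = (20.9 − 21.1) / (50 − 0) = -0.004000
∂T/∂y = (21.3 − 21.1) / (-95 − 0) = -0.002105
Steepest decrease is along −∇f = (+0.004000 E, +0.002105 N) → northeast.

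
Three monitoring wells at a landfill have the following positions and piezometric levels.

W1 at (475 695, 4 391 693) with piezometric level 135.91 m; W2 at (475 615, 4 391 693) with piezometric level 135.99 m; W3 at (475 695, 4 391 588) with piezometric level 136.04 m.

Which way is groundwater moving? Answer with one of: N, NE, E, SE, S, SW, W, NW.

∂h/∂x = (135.99 − 135.91) / (475615 − 475695) = -0.001000
∂h/∂y = (136.04 − 135.91) / (4391588 − 4391693) = -0.001238
Flow = −∇h = (+0.001000 east, +0.001238 north), which points northeast.

NE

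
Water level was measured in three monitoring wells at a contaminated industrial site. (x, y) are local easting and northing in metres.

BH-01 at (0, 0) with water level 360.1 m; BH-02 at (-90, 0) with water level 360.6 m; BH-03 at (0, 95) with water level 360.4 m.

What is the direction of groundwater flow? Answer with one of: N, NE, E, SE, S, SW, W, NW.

∂h/∂x = (360.6 − 360.1) / (-90 − 0) = -0.005556
∂h/∂y = (360.4 − 360.1) / (95 − 0) = +0.003158
Flow = −∇h = (+0.005556 east, -0.003158 north), which points southeast.

SE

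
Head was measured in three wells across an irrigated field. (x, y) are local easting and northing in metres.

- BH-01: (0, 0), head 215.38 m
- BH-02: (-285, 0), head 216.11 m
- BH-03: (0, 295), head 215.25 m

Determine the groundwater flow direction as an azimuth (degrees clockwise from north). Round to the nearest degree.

080°

∂h/∂x = (216.11 − 215.38) / (-285 − 0) = -0.002561
∂h/∂y = (215.25 − 215.38) / (295 − 0) = -0.0004407
Flow direction (−∇h) has components (+0.002561 E, +0.0004407 N).
Azimuth = atan2(E, N) = atan2(+0.002561, +0.0004407) = 80.2° ≈ 080°.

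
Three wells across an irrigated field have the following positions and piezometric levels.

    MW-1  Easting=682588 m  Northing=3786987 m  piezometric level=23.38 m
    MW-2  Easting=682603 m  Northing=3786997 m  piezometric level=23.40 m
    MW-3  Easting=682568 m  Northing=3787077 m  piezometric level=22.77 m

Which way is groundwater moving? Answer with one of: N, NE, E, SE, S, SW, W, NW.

Differences from MW-1: to MW-2 (Δx, Δy, Δh) = (15, 10, +0.02); to MW-3 = (-20, 90, -0.61).
Determinant of the coordinate differences = 15·90 − (-20)·10 = 1550.
∂h/∂x = [(+0.02)·90 − (-0.61)·10] / 1550 = +0.005097
∂h/∂y = [15·(-0.61) − (-20)·(+0.02)] / 1550 = -0.005645
Flow = −∇h = (-0.005097 east, +0.005645 north), which points northwest.

NW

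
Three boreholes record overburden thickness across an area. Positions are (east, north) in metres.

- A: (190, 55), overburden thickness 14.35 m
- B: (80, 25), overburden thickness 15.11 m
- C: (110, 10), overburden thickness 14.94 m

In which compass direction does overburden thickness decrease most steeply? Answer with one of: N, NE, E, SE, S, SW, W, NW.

E

With d = a·x + b·y + c and A as origin, the differences give:
  (-110)·a + (-30)·b = +0.76
  (-80)·a + (-45)·b = +0.59
Eliminate b (×(-45) and ×(-30), subtract): 2550·a = -16.500 → a = ∂d/∂x = -0.006471
Back-substitute: b = ∂d/∂y = -0.001608.
Steepest decrease is along −∇f = (+0.006471 E, +0.001608 N) → east.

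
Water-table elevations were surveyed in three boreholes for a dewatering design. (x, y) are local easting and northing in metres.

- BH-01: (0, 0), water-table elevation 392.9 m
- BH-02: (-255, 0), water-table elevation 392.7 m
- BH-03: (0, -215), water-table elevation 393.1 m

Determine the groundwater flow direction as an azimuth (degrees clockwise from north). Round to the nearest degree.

∂h/∂x = (392.7 − 392.9) / (-255 − 0) = +0.0007843
∂h/∂y = (393.1 − 392.9) / (-215 − 0) = -0.0009302
Flow direction (−∇h) has components (-0.0007843 E, +0.0009302 N).
Azimuth = atan2(E, N) = atan2(-0.0007843, +0.0009302) = 319.9° ≈ 320°.

320°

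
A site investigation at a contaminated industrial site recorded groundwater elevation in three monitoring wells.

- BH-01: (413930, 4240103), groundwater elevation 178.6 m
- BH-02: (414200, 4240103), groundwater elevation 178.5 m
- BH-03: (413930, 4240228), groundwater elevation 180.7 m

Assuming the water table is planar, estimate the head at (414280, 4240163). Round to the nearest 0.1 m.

∂h/∂x = (178.5 − 178.6) / (414200 − 413930) = -0.0003704
∂h/∂y = (180.7 − 178.6) / (4240228 − 4240103) = +0.01680
h(414280, 4240163) = 178.6 + (-0.0003704)·(350) + (+0.01680)·(60) = 178.6 -0.130 +1.008 = 179.478 m.

179.5 m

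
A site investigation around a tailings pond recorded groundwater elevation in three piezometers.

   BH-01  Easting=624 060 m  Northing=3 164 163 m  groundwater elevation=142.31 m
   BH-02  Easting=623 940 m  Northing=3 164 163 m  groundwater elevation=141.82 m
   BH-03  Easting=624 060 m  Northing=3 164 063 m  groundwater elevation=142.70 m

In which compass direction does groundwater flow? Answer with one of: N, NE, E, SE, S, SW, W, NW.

NW

∂h/∂x = (141.82 − 142.31) / (623940 − 624060) = +0.004083
∂h/∂y = (142.70 − 142.31) / (3164063 − 3164163) = -0.003900
Flow = −∇h = (-0.004083 east, +0.003900 north), which points northwest.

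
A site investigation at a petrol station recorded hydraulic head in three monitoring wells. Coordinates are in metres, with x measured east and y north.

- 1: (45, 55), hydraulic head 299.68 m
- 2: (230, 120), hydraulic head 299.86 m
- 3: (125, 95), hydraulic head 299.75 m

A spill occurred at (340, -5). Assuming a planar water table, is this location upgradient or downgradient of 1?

upgradient

Differences from 1: to 2 (Δx, Δy, Δh) = (185, 65, +0.18); to 3 = (80, 40, +0.07).
Solve a·Δx + b·Δy = Δh: det = 185·40 − 80·65 = 2200.
∂h/∂x = [(+0.18)·40 − (+0.07)·65] / 2200 = +0.001205
∂h/∂y = [185·(+0.07) − 80·(+0.18)] / 2200 = -0.0006591
Head at (340, -5) = 299.68 + (+0.001205)·(295) + (-0.0006591)·(-60) = 300.07 m.
That is higher than the 299.68 m at 1, so the point is upgradient.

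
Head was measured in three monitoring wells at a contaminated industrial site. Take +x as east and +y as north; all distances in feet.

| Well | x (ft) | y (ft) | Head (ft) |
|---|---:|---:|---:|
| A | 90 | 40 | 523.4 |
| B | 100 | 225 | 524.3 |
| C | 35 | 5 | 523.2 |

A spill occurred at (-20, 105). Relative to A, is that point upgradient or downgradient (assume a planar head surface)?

With h = a·x + b·y + c and A as origin, the differences give:
  10·a + 185·b = +0.9
  (-55)·a + (-35)·b = -0.2
Eliminate b (×(-35) and ×185, subtract): 9825·a = 5.50 → a = ∂h/∂x = +0.0005598
Back-substitute: b = ∂h/∂y = +0.004835.
Head at (-20, 105) = 523.4 + (+0.0005598)·(-110) + (+0.004835)·(65) = 523.65 ft.
That is higher than the 523.4 ft at A, so the point is upgradient.

upgradient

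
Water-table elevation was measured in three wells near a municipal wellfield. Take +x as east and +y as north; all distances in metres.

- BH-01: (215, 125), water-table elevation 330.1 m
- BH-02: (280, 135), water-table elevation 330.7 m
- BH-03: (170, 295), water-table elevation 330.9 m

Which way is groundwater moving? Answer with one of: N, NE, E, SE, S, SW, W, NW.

Taking BH-01 as reference: BH-02−BH-01 = (65, 10, +0.6); BH-03−BH-01 = (-45, 170, +0.8).
Solve a·Δx + b·Δy = Δh: det = 65·170 − (-45)·10 = 11500.
∂h/∂x = [(+0.6)·170 − (+0.8)·10] / 11500 = +0.008174
∂h/∂y = [65·(+0.8) − (-45)·(+0.6)] / 11500 = +0.006870
Flow = −∇h = (-0.008174 east, -0.006870 north), which points southwest.

SW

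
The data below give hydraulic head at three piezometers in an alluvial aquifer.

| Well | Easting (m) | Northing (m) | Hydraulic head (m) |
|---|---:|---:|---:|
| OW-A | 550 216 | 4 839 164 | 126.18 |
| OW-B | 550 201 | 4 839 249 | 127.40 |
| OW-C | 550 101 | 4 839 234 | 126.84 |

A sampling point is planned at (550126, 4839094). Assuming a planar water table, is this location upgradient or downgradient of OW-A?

downgradient

Taking OW-A as reference: OW-B−OW-A = (-15, 85, +1.22); OW-C−OW-A = (-115, 70, +0.66).
Solve a·Δx + b·Δy = Δh: det = (-15)·70 − (-115)·85 = 8725.
∂h/∂x = [(+1.22)·70 − (+0.66)·85] / 8725 = +0.003358
∂h/∂y = [(-15)·(+0.66) − (-115)·(+1.22)] / 8725 = +0.01495
Head at (550126, 4839094) = 126.18 + (+0.003358)·(-90) + (+0.01495)·(-70) = 124.83 m.
That is lower than the 126.18 m at OW-A, so the point is downgradient.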